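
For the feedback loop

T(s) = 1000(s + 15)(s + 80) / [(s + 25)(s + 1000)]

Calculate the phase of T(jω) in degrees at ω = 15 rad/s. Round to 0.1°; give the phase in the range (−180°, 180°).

At s = jω = j15:
zero (s+15): 15 + j15 → |·| = √(15²+15²) = √450 ≈ 21.213, ∠ = arctan(15/15) ≈ 45.00°
zero (s+80): 80 + j15 → |·| = √(80²+15²) = √6625 ≈ 81.394, ∠ = arctan(15/80) ≈ 10.62°
pole (s+25): 25 + j15 → |·| = √(25²+15²) = √850 ≈ 29.155, ∠ = arctan(15/25) ≈ 30.96°
pole (s+1000): 1000 + j15 → |·| = √(1000²+15²) = √1000225 ≈ 1000.1, ∠ = arctan(15/1000) ≈ 0.86°
∠T = 55.62° − 31.82° = 23.80°

23.8°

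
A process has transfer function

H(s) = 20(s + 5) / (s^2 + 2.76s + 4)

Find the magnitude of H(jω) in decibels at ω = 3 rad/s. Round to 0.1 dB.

At s = jω = j3:
zero (s+5): 5 + j3 → |·| = √(5²+3²) = √34 ≈ 5.831, ∠ = arctan(3/5) ≈ 30.96°
quadratic: (j3)² + 2.76·j3 + 4 = -5 + j8.28 → |·| ≈ 9.6726, ∠ ≈ 121.13°
|H| = 20 · 5.831 / 9.6726 ≈ 12.057
Gain = 20 log₁₀(12.057) ≈ 21.62 dB

21.6 dB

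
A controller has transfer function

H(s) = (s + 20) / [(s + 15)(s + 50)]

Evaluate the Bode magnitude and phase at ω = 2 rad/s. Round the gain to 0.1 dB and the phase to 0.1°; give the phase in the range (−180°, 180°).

-31.5 dB, -4.2°

At s = jω = j2:
zero (s+20): 20 + j2 → |·| = √(20²+2²) = √404 ≈ 20.1, ∠ = arctan(2/20) ≈ 5.71°
pole (s+15): 15 + j2 → |·| = √(15²+2²) = √229 ≈ 15.133, ∠ = arctan(2/15) ≈ 7.59°
pole (s+50): 50 + j2 → |·| = √(50²+2²) = √2504 ≈ 50.04, ∠ = arctan(2/50) ≈ 2.29°
|H| = 1 · 20.1 / 757.26 ≈ 0.026543
Gain = 20 log₁₀(0.026543) ≈ -31.52 dB
∠H = 5.71° − 9.88° = -4.17°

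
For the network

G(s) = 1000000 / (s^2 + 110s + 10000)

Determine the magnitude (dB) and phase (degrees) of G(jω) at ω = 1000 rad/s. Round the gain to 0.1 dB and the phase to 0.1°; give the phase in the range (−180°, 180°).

At s = jω = j1000:
quadratic: (j1000)² + 110·j1000 + 10000 = -990000 + j110000 → |·| ≈ 9.9609e+05, ∠ ≈ 173.66°
|G| = 1000000 / 9.9609e+05 ≈ 1.0039
Gain = 20 log₁₀(1.0039) ≈ 0.03 dB
∠G = 0.00° − 173.66° = -173.66°

0.0 dB, -173.7°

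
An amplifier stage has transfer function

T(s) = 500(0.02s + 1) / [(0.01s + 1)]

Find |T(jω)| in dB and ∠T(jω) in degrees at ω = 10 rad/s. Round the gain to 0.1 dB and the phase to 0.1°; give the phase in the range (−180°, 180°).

At ω = 10 rad/s:
zero (1 + j10·0.02) = 1 + j0.2 → |·| ≈ 1.0198, ∠ ≈ 11.31°
pole (1 + j10·0.01) = 1 + j0.1 → |·| ≈ 1.005, ∠ ≈ 5.71°
|T| = 500 · 1.0198 / (1.005) ≈ 507.36
Gain = 20 log₁₀(507.36) ≈ 54.11 dB
∠T = (11.31°) − (5.71°) = 5.60°

54.1 dB, 5.6°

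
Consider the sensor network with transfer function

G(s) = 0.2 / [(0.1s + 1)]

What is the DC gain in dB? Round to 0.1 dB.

-14.0 dB

G(0) = 0.2 · 1 / 1 = 0.2
20 log₁₀(0.2) ≈ -13.98 dB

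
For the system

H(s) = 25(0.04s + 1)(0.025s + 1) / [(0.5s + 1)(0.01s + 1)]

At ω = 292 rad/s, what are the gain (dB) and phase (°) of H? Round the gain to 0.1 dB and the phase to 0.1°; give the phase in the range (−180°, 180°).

At ω = 292 rad/s:
zero (1 + j292·0.04) = 1 + j11.68 → |·| ≈ 11.723, ∠ ≈ 85.11°
zero (1 + j292·0.025) = 1 + j7.3 → |·| ≈ 7.3682, ∠ ≈ 82.20°
pole (1 + j292·0.5) = 1 + j146 → |·| ≈ 146, ∠ ≈ 89.61°
pole (1 + j292·0.01) = 1 + j2.92 → |·| ≈ 3.0865, ∠ ≈ 71.10°
|H| = 25 · 11.723 · 7.3682 / (146 · 3.0865) ≈ 4.792
Gain = 20 log₁₀(4.792) ≈ 13.61 dB
∠H = (85.11° + 82.20°) − (89.61° + 71.10°) = 6.60°

13.6 dB, 6.6°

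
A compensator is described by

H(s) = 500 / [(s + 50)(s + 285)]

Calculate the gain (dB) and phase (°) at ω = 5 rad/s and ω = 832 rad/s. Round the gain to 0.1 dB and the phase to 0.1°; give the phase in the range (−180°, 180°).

At s = jω = j5:
pole (s+50): 50 + j5 → |·| = √(50²+5²) = √2525 ≈ 50.249, ∠ = arctan(5/50) ≈ 5.71°
pole (s+285): 285 + j5 → |·| = √(285²+5²) = √81250 ≈ 285.04, ∠ = arctan(5/285) ≈ 1.01°
|H| = 500 / 14323 ≈ 0.034909
Gain = 20 log₁₀(0.034909) ≈ -29.14 dB
∠H = 0.00° − 6.72° = -6.72°

At s = jω = j832:
pole (s+50): 50 + j832 → |·| = √(50²+832²) = √694724 ≈ 833.5, ∠ = arctan(832/50) ≈ 86.56°
pole (s+285): 285 + j832 → |·| = √(285²+832²) = √773449 ≈ 879.46, ∠ = arctan(832/285) ≈ 71.09°
|H| = 500 / 7.3303e+05 ≈ 0.0006821
Gain = 20 log₁₀(0.0006821) ≈ -63.32 dB
∠H = 0.00° − 157.65° = -157.65°

ω = 5: -29.1 dB, -6.7°; ω = 832: -63.3 dB, -157.7°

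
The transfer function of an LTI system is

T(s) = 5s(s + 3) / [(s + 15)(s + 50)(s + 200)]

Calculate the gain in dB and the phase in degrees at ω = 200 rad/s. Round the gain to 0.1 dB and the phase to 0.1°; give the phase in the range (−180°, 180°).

At s = jω = j200:
zero (s+3): 3 + j200 → |·| = √(3²+200²) = √40009 ≈ 200.02, ∠ = arctan(200/3) ≈ 89.14°
zero at origin: s = j200 → |·| = 200, ∠ = 90.00°
pole (s+15): 15 + j200 → |·| = √(15²+200²) = √40225 ≈ 200.56, ∠ = arctan(200/15) ≈ 85.71°
pole (s+50): 50 + j200 → |·| = √(50²+200²) = √42500 ≈ 206.16, ∠ = arctan(200/50) ≈ 75.96°
pole (s+200): 200 + j200 → |·| = √(200²+200²) = √80000 ≈ 282.84, ∠ = arctan(200/200) ≈ 45.00°
|T| = 5 · 40004 / 1.1695e+07 ≈ 0.017103
Gain = 20 log₁₀(0.017103) ≈ -35.34 dB
∠T = 179.14° − 206.67° = -27.53°

-35.3 dB, -27.5°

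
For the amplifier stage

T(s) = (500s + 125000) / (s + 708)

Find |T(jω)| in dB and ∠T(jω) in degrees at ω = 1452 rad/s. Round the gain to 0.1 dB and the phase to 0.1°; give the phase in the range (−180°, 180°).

Substitute s = j1452:
Numerator: 500(j1452) + 125000 = 125000 + j726000
Denominator: (j1452) + 708 = 708 + j1452
|N| = √(125000² + 726000²) ≈ 7.3668e+05, ∠N ≈ 80.23°
|D| = √(708² + 1452²) ≈ 1615.4, ∠D ≈ 64.01°
|T| = 7.3668e+05 / 1615.4 ≈ 456.04
Gain = 20 log₁₀(456.04) ≈ 53.18 dB
∠T = 80.23° − 64.01° = 16.22°

53.2 dB, 16.2°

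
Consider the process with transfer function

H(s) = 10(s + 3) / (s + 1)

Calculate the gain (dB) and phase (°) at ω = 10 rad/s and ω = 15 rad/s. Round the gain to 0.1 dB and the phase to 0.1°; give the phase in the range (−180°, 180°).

At s = jω = j10:
zero (s+3): 3 + j10 → |·| = √(3²+10²) = √109 ≈ 10.44, ∠ = arctan(10/3) ≈ 73.30°
pole (s+1): 1 + j10 → |·| = √(1²+10²) = √101 ≈ 10.05, ∠ = arctan(10/1) ≈ 84.29°
|H| = 10 · 10.44 / 10.05 ≈ 10.388
Gain = 20 log₁₀(10.388) ≈ 20.33 dB
∠H = 73.30° − 84.29° = -10.99°

At s = jω = j15:
zero (s+3): 3 + j15 → |·| = √(3²+15²) = √234 ≈ 15.297, ∠ = arctan(15/3) ≈ 78.69°
pole (s+1): 1 + j15 → |·| = √(1²+15²) = √226 ≈ 15.033, ∠ = arctan(15/1) ≈ 86.19°
|H| = 10 · 15.297 / 15.033 ≈ 10.176
Gain = 20 log₁₀(10.176) ≈ 20.15 dB
∠H = 78.69° − 86.19° = -7.50°

ω = 10: 20.3 dB, -11.0°; ω = 15: 20.2 dB, -7.5°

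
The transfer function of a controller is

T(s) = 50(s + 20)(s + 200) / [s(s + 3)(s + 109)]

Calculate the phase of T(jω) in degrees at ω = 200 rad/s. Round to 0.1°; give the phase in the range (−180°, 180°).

At s = jω = j200:
zero (s+20): 20 + j200 → |·| = √(20²+200²) = √40400 ≈ 201, ∠ = arctan(200/20) ≈ 84.29°
zero (s+200): 200 + j200 → |·| = √(200²+200²) = √80000 ≈ 282.84, ∠ = arctan(200/200) ≈ 45.00°
pole (s+3): 3 + j200 → |·| = √(3²+200²) = √40009 ≈ 200.02, ∠ = arctan(200/3) ≈ 89.14°
pole (s+109): 109 + j200 → |·| = √(109²+200²) = √51881 ≈ 227.77, ∠ = arctan(200/109) ≈ 61.41°
pole at origin: |s| = 200, ∠ = 90.00° (in denominator)
∠T = 129.29° − 240.55° = -111.26°

-111.3°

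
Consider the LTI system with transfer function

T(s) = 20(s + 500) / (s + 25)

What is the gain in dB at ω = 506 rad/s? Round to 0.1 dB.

At s = jω = j506:
zero (s+500): 500 + j506 → |·| = √(500²+506²) = √506036 ≈ 711.36, ∠ = arctan(506/500) ≈ 45.34°
pole (s+25): 25 + j506 → |·| = √(25²+506²) = √256661 ≈ 506.62, ∠ = arctan(506/25) ≈ 87.17°
|T| = 20 · 711.36 / 506.62 ≈ 28.083
Gain = 20 log₁₀(28.083) ≈ 28.97 dB

29.0 dB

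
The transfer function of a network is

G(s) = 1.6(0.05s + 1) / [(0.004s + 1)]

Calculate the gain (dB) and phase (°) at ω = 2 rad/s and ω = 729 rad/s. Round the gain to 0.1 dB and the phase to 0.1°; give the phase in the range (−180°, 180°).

ω = 2: 4.1 dB, 5.3°; ω = 729: 25.5 dB, 17.4°

At ω = 2 rad/s:
zero (1 + j2·0.05) = 1 + j0.1 → |·| ≈ 1.005, ∠ ≈ 5.71°
pole (1 + j2·0.004) = 1 + j0.008 → |·| ≈ 1, ∠ ≈ 0.46°
|G| = 1.6 · 1.005 / (1) ≈ 1.608
Gain = 20 log₁₀(1.608) ≈ 4.13 dB
∠G = (5.71°) − (0.46°) = 5.25°

At ω = 729 rad/s:
zero (1 + j729·0.05) = 1 + j36.45 → |·| ≈ 36.464, ∠ ≈ 88.43°
pole (1 + j729·0.004) = 1 + j2.916 → |·| ≈ 3.0827, ∠ ≈ 71.07°
|G| = 1.6 · 36.464 / (3.0827) ≈ 18.926
Gain = 20 log₁₀(18.926) ≈ 25.54 dB
∠G = (88.43°) − (71.07°) = 17.36°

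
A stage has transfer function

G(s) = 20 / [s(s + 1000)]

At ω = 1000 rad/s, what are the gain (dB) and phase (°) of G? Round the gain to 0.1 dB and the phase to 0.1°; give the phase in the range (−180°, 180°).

At s = jω = j1000:
pole (s+1000): 1000 + j1000 → |·| = √(1000²+1000²) = √2000000 ≈ 1414.2, ∠ = arctan(1000/1000) ≈ 45.00°
pole at origin: |s| = 1000, ∠ = 90.00° (in denominator)
|G| = 20 / 1.4142e+06 ≈ 1.4142e-05
Gain = 20 log₁₀(1.4142e-05) ≈ -96.99 dB
∠G = 0.00° − 135.00° = -135.00°

-97.0 dB, -135.0°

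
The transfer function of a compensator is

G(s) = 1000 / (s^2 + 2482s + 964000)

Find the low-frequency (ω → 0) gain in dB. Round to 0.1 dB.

G(0) = 1000 / 964000 ≈ 0.0010373
20 log₁₀(0.0010373) ≈ -59.68 dB

-59.7 dB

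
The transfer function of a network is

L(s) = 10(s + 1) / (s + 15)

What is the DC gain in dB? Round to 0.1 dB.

L(0) = 10·1 / (15) ≈ 0.66667
20 log₁₀(0.66667) ≈ -3.52 dB

-3.5 dB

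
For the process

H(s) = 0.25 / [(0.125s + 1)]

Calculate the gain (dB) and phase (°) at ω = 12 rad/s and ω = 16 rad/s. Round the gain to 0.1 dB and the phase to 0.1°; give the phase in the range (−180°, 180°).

ω = 12: -17.2 dB, -56.3°; ω = 16: -19.0 dB, -63.4°

At ω = 12 rad/s:
pole (1 + j12·0.125) = 1 + j1.5 → |·| ≈ 1.8028, ∠ ≈ 56.31°
|H| = 0.25 · 1 / (1.8028) ≈ 0.13867
Gain = 20 log₁₀(0.13867) ≈ -17.16 dB
∠H = (0°) − (56.31°) = -56.31°

At ω = 16 rad/s:
pole (1 + j16·0.125) = 1 + j2 → |·| ≈ 2.2361, ∠ ≈ 63.43°
|H| = 0.25 · 1 / (2.2361) ≈ 0.1118
Gain = 20 log₁₀(0.1118) ≈ -19.03 dB
∠H = (0°) − (63.43°) = -63.43°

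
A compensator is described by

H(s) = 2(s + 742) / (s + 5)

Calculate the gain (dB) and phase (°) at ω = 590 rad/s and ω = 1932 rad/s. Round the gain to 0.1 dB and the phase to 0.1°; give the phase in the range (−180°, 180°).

At s = jω = j590:
zero (s+742): 742 + j590 → |·| = √(742²+590²) = √898664 ≈ 947.98, ∠ = arctan(590/742) ≈ 38.49°
pole (s+5): 5 + j590 → |·| = √(5²+590²) = √348125 ≈ 590.02, ∠ = arctan(590/5) ≈ 89.51°
|H| = 2 · 947.98 / 590.02 ≈ 3.2134
Gain = 20 log₁₀(3.2134) ≈ 10.14 dB
∠H = 38.49° − 89.51° = -51.02°

At s = jω = j1932:
zero (s+742): 742 + j1932 → |·| = √(742²+1932²) = √4283188 ≈ 2069.6, ∠ = arctan(1932/742) ≈ 68.99°
pole (s+5): 5 + j1932 → |·| = √(5²+1932²) = √3732649 ≈ 1932, ∠ = arctan(1932/5) ≈ 89.85°
|H| = 2 · 2069.6 / 1932 ≈ 2.1424
Gain = 20 log₁₀(2.1424) ≈ 6.62 dB
∠H = 68.99° − 89.85° = -20.86°

ω = 590: 10.1 dB, -51.0°; ω = 1932: 6.6 dB, -20.9°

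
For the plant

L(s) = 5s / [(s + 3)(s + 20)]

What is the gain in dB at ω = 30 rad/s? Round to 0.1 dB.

-17.2 dB

At s = jω = j30:
zero at origin: s = j30 → |·| = 30, ∠ = 90.00°
pole (s+3): 3 + j30 → |·| = √(3²+30²) = √909 ≈ 30.15, ∠ = arctan(30/3) ≈ 84.29°
pole (s+20): 20 + j30 → |·| = √(20²+30²) = √1300 ≈ 36.056, ∠ = arctan(30/20) ≈ 56.31°
|L| = 5 · 30 / 1087.1 ≈ 0.13798
Gain = 20 log₁₀(0.13798) ≈ -17.20 dB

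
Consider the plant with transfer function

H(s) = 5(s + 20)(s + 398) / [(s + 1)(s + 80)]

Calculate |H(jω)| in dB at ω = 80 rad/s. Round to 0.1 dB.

At s = jω = j80:
zero (s+20): 20 + j80 → |·| = √(20²+80²) = √6800 ≈ 82.462, ∠ = arctan(80/20) ≈ 75.96°
zero (s+398): 398 + j80 → |·| = √(398²+80²) = √164804 ≈ 405.96, ∠ = arctan(80/398) ≈ 11.37°
pole (s+1): 1 + j80 → |·| = √(1²+80²) = √6401 ≈ 80.006, ∠ = arctan(80/1) ≈ 89.28°
pole (s+80): 80 + j80 → |·| = √(80²+80²) = √12800 ≈ 113.14, ∠ = arctan(80/80) ≈ 45.00°
|H| = 5 · 33476 / 9051.9 ≈ 18.491
Gain = 20 log₁₀(18.491) ≈ 25.34 dB

25.3 dB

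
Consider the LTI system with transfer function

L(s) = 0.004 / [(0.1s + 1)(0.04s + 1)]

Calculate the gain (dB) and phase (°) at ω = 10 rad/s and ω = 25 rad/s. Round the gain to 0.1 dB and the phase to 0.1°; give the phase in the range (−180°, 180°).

At ω = 10 rad/s:
pole (1 + j10·0.1) = 1 + j1 → |·| ≈ 1.4142, ∠ ≈ 45.00°
pole (1 + j10·0.04) = 1 + j0.4 → |·| ≈ 1.077, ∠ ≈ 21.80°
|L| = 0.004 · 1 / (1.4142 · 1.077) ≈ 0.0026262
Gain = 20 log₁₀(0.0026262) ≈ -51.61 dB
∠L = (0°) − (45.00° + 21.80°) = -66.80°

At ω = 25 rad/s:
pole (1 + j25·0.1) = 1 + j2.5 → |·| ≈ 2.6926, ∠ ≈ 68.20°
pole (1 + j25·0.04) = 1 + j1 → |·| ≈ 1.4142, ∠ ≈ 45.00°
|L| = 0.004 · 1 / (2.6926 · 1.4142) ≈ 0.0010505
Gain = 20 log₁₀(0.0010505) ≈ -59.57 dB
∠L = (0°) − (68.20° + 45.00°) = -113.20°

ω = 10: -51.6 dB, -66.8°; ω = 25: -59.6 dB, -113.2°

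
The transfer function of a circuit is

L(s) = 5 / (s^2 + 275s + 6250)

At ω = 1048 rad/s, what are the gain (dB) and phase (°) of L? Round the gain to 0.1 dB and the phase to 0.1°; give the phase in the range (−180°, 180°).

Substitute s = j1048:
Numerator: 5 = 5 + j0
Denominator: (j1048)^2 + 275(j1048) + 6250 = -1092054 + j288200
|N| = √(5² + 0²) ≈ 5, ∠N ≈ 0.00°
|D| = √(1092054² + 288200²) ≈ 1.1294e+06, ∠D ≈ 165.22°
|L| = 5 / 1.1294e+06 ≈ 4.4271e-06
Gain = 20 log₁₀(4.4271e-06) ≈ -107.08 dB
∠L = 0.00° − 165.22° = -165.22°

-107.1 dB, -165.2°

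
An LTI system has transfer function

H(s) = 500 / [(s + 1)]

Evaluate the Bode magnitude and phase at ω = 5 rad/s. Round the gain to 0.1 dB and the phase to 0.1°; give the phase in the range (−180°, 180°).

39.8 dB, -78.7°

At ω = 5 rad/s:
pole (1 + j5·1) = 1 + j5 → |·| ≈ 5.099, ∠ ≈ 78.69°
|H| = 500 · 1 / (5.099) ≈ 98.058
Gain = 20 log₁₀(98.058) ≈ 39.83 dB
∠H = (0°) − (78.69°) = -78.69°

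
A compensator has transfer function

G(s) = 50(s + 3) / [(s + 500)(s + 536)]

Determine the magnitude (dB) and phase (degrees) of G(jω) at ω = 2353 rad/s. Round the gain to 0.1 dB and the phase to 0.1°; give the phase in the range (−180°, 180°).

-33.9 dB, -65.2°

At s = jω = j2353:
zero (s+3): 3 + j2353 → |·| = √(3²+2353²) = √5536618 ≈ 2353, ∠ = arctan(2353/3) ≈ 89.93°
pole (s+500): 500 + j2353 → |·| = √(500²+2353²) = √5786609 ≈ 2405.5, ∠ = arctan(2353/500) ≈ 78.00°
pole (s+536): 536 + j2353 → |·| = √(536²+2353²) = √5823905 ≈ 2413.3, ∠ = arctan(2353/536) ≈ 77.17°
|G| = 50 · 2353 / 5.8052e+06 ≈ 0.020266
Gain = 20 log₁₀(0.020266) ≈ -33.86 dB
∠G = 89.93° − 155.17° = -65.24°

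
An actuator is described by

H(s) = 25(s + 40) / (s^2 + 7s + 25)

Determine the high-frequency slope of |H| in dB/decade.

-20 dB/decade

Each pole contributes −20 dB/decade at high frequency; each zero contributes +20 dB/decade.
Net: 1 zero(s) − 2 pole(s) → -20 dB/decade.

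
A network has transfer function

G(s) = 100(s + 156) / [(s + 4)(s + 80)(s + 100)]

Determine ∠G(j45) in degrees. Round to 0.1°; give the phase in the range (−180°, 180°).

-122.4°

At s = jω = j45:
zero (s+156): 156 + j45 → |·| = √(156²+45²) = √26361 ≈ 162.36, ∠ = arctan(45/156) ≈ 16.09°
pole (s+4): 4 + j45 → |·| = √(4²+45²) = √2041 ≈ 45.177, ∠ = arctan(45/4) ≈ 84.92°
pole (s+80): 80 + j45 → |·| = √(80²+45²) = √8425 ≈ 91.788, ∠ = arctan(45/80) ≈ 29.36°
pole (s+100): 100 + j45 → |·| = √(100²+45²) = √12025 ≈ 109.66, ∠ = arctan(45/100) ≈ 24.23°
∠G = 16.09° − 138.51° = -122.42°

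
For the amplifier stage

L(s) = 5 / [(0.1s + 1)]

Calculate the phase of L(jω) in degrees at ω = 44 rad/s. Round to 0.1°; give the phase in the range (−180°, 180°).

-77.2°

At ω = 44 rad/s:
pole (1 + j44·0.1) = 1 + j4.4 → |·| ≈ 4.5122, ∠ ≈ 77.20°
∠L = (0°) − (77.20°) = -77.20°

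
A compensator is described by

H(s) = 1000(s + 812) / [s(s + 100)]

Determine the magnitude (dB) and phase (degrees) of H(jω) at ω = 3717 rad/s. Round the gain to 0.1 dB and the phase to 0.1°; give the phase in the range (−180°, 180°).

At s = jω = j3717:
zero (s+812): 812 + j3717 → |·| = √(812²+3717²) = √14475433 ≈ 3804.7, ∠ = arctan(3717/812) ≈ 77.68°
pole (s+100): 100 + j3717 → |·| = √(100²+3717²) = √13826089 ≈ 3718.3, ∠ = arctan(3717/100) ≈ 88.46°
pole at origin: |s| = 3717, ∠ = 90.00° (in denominator)
|H| = 1000 · 3804.7 / 1.3821e+07 ≈ 0.27528
Gain = 20 log₁₀(0.27528) ≈ -11.20 dB
∠H = 77.68° − 178.46° = -100.78°

-11.2 dB, -100.8°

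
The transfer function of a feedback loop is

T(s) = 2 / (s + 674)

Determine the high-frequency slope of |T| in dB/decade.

-20 dB/decade

Each pole contributes −20 dB/decade at high frequency; each zero contributes +20 dB/decade.
Net: 0 zero(s) − 1 pole(s) → -20 dB/decade.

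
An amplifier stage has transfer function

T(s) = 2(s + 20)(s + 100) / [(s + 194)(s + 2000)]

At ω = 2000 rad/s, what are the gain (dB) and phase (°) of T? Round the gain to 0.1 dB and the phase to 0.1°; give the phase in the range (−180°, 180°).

At s = jω = j2000:
zero (s+20): 20 + j2000 → |·| = √(20²+2000²) = √4000400 ≈ 2000.1, ∠ = arctan(2000/20) ≈ 89.43°
zero (s+100): 100 + j2000 → |·| = √(100²+2000²) = √4010000 ≈ 2002.5, ∠ = arctan(2000/100) ≈ 87.14°
pole (s+194): 194 + j2000 → |·| = √(194²+2000²) = √4037636 ≈ 2009.4, ∠ = arctan(2000/194) ≈ 84.46°
pole (s+2000): 2000 + j2000 → |·| = √(2000²+2000²) = √8000000 ≈ 2828.4, ∠ = arctan(2000/2000) ≈ 45.00°
|T| = 2 · 4.0052e+06 / 5.6834e+06 ≈ 1.4094
Gain = 20 log₁₀(1.4094) ≈ 2.98 dB
∠T = 176.57° − 129.46° = 47.11°

3.0 dB, 47.1°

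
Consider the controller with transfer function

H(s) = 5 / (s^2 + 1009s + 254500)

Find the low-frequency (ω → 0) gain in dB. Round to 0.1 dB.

H(0) = 5 / 254500 ≈ 1.9646e-05
20 log₁₀(1.9646e-05) ≈ -94.13 dB

-94.1 dB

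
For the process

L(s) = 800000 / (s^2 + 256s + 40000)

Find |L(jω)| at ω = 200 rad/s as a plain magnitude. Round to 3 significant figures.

At s = jω = j200:
quadratic: (j200)² + 256·j200 + 40000 = 0 + j51200 → |·| ≈ 51200, ∠ ≈ 90.00°
|L| = 800000 / 51200 ≈ 15.625

15.6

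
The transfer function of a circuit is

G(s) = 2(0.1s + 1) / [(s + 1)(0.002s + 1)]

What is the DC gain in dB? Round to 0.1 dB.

G(0) = 2 · 1 / 1 = 2
20 log₁₀(2) ≈ 6.02 dB

6.0 dB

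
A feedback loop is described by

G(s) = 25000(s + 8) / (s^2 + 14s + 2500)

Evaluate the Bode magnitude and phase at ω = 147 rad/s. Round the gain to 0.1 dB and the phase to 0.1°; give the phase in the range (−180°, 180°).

45.6 dB, -87.0°

At s = jω = j147:
zero (s+8): 8 + j147 → |·| = √(8²+147²) = √21673 ≈ 147.22, ∠ = arctan(147/8) ≈ 86.88°
quadratic: (j147)² + 14·j147 + 2500 = -19109 + j2058 → |·| ≈ 19220, ∠ ≈ 173.85°
|G| = 25000 · 147.22 / 19220 ≈ 191.49
Gain = 20 log₁₀(191.49) ≈ 45.64 dB
∠G = 86.88° − 173.85° = -86.97°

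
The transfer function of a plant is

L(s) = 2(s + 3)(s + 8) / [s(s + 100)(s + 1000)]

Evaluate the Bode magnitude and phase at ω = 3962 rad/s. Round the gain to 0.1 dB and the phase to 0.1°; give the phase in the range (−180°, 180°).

-66.2 dB, -74.5°

At s = jω = j3962:
zero (s+3): 3 + j3962 → |·| = √(3²+3962²) = √15697453 ≈ 3962, ∠ = arctan(3962/3) ≈ 89.96°
zero (s+8): 8 + j3962 → |·| = √(8²+3962²) = √15697508 ≈ 3962, ∠ = arctan(3962/8) ≈ 89.88°
pole (s+100): 100 + j3962 → |·| = √(100²+3962²) = √15707444 ≈ 3963.3, ∠ = arctan(3962/100) ≈ 88.55°
pole (s+1000): 1000 + j3962 → |·| = √(1000²+3962²) = √16697444 ≈ 4086.3, ∠ = arctan(3962/1000) ≈ 75.83°
pole at origin: |s| = 3962, ∠ = 90.00° (in denominator)
|L| = 2 · 1.5697e+07 / 6.4166e+10 ≈ 0.00048926
Gain = 20 log₁₀(0.00048926) ≈ -66.21 dB
∠L = 179.84° − 254.38° = -74.54°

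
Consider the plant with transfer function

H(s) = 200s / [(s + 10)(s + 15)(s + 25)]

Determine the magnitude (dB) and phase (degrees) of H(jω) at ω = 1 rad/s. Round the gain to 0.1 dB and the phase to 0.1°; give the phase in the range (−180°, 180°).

At s = jω = j1:
zero at origin: s = j1 → |·| = 1, ∠ = 90.00°
pole (s+10): 10 + j1 → |·| = √(10²+1²) = √101 ≈ 10.05, ∠ = arctan(1/10) ≈ 5.71°
pole (s+15): 15 + j1 → |·| = √(15²+1²) = √226 ≈ 15.033, ∠ = arctan(1/15) ≈ 3.81°
pole (s+25): 25 + j1 → |·| = √(25²+1²) = √626 ≈ 25.02, ∠ = arctan(1/25) ≈ 2.29°
|H| = 200 · 1 / 3780.1 ≈ 0.052909
Gain = 20 log₁₀(0.052909) ≈ -25.53 dB
∠H = 90.00° − 11.81° = 78.19°

-25.5 dB, 78.2°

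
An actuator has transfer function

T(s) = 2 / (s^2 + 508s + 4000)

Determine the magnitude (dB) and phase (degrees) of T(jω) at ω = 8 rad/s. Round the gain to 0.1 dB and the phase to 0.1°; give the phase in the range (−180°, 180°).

-69.0 dB, -45.9°

Substitute s = j8:
Numerator: 2 = 2 + j0
Denominator: (j8)^2 + 508(j8) + 4000 = 3936 + j4064
|N| = √(2² + 0²) ≈ 2, ∠N ≈ 0.00°
|D| = √(3936² + 4064²) ≈ 5657.6, ∠D ≈ 45.92°
|T| = 2 / 5657.6 ≈ 0.00035351
Gain = 20 log₁₀(0.00035351) ≈ -69.03 dB
∠T = 0.00° − 45.92° = -45.92°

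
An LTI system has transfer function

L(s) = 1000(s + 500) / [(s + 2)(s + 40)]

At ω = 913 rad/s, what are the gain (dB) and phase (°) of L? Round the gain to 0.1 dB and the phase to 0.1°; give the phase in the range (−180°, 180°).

1.9 dB, -116.1°

At s = jω = j913:
zero (s+500): 500 + j913 → |·| = √(500²+913²) = √1083569 ≈ 1040.9, ∠ = arctan(913/500) ≈ 61.29°
pole (s+2): 2 + j913 → |·| = √(2²+913²) = √833573 ≈ 913, ∠ = arctan(913/2) ≈ 89.87°
pole (s+40): 40 + j913 → |·| = √(40²+913²) = √835169 ≈ 913.88, ∠ = arctan(913/40) ≈ 87.49°
|L| = 1000 · 1040.9 / 8.3437e+05 ≈ 1.2475
Gain = 20 log₁₀(1.2475) ≈ 1.92 dB
∠L = 61.29° − 177.36° = -116.07°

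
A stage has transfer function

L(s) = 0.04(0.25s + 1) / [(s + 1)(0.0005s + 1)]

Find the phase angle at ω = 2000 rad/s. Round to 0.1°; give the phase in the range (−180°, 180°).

At ω = 2000 rad/s:
zero (1 + j2000·0.25) = 1 + j500 → |·| ≈ 500, ∠ ≈ 89.89°
pole (1 + j2000·1) = 1 + j2000 → |·| ≈ 2000, ∠ ≈ 89.97°
pole (1 + j2000·0.0005) = 1 + j1 → |·| ≈ 1.4142, ∠ ≈ 45.00°
∠L = (89.89°) − (89.97° + 45.00°) = -45.08°

-45.1°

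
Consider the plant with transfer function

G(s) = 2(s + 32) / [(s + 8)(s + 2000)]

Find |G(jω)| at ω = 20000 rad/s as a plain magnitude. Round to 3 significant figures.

At s = jω = j20000:
zero (s+32): 32 + j20000 → |·| = √(32²+20000²) = √400001024 ≈ 20000, ∠ = arctan(20000/32) ≈ 89.91°
pole (s+8): 8 + j20000 → |·| = √(8²+20000²) = √400000064 ≈ 20000, ∠ = arctan(20000/8) ≈ 89.98°
pole (s+2000): 2000 + j20000 → |·| = √(2000²+20000²) = √404000000 ≈ 20100, ∠ = arctan(20000/2000) ≈ 84.29°
|G| = 2 · 20000 / 4.02e+08 ≈ 9.9502e-05

9.95e-05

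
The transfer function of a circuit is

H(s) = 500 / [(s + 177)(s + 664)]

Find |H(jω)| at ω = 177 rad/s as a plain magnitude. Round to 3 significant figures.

At s = jω = j177:
pole (s+177): 177 + j177 → |·| = √(177²+177²) = √62658 ≈ 250.32, ∠ = arctan(177/177) ≈ 45.00°
pole (s+664): 664 + j177 → |·| = √(664²+177²) = √472225 ≈ 687.19, ∠ = arctan(177/664) ≈ 14.93°
|H| = 500 / 1.7202e+05 ≈ 0.0029066

0.00291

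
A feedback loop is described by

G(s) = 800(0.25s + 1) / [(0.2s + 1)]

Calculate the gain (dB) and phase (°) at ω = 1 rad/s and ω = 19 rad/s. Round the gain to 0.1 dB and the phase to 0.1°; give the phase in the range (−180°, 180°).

ω = 1: 58.2 dB, 2.7°; ω = 19: 59.9 dB, 2.9°

At ω = 1 rad/s:
zero (1 + j1·0.25) = 1 + j0.25 → |·| ≈ 1.0308, ∠ ≈ 14.04°
pole (1 + j1·0.2) = 1 + j0.2 → |·| ≈ 1.0198, ∠ ≈ 11.31°
|G| = 800 · 1.0308 / (1.0198) ≈ 808.63
Gain = 20 log₁₀(808.63) ≈ 58.15 dB
∠G = (14.04°) − (11.31°) = 2.73°

At ω = 19 rad/s:
zero (1 + j19·0.25) = 1 + j4.75 → |·| ≈ 4.8541, ∠ ≈ 78.11°
pole (1 + j19·0.2) = 1 + j3.8 → |·| ≈ 3.9294, ∠ ≈ 75.26°
|G| = 800 · 4.8541 / (3.9294) ≈ 988.26
Gain = 20 log₁₀(988.26) ≈ 59.90 dB
∠G = (78.11°) − (75.26°) = 2.85°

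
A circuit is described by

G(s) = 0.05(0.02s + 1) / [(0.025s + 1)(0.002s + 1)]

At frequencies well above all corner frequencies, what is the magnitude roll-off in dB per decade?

-20 dB/decade

Each pole contributes −20 dB/decade at high frequency; each zero contributes +20 dB/decade.
Net: 1 zero(s) − 2 pole(s) → -20 dB/decade.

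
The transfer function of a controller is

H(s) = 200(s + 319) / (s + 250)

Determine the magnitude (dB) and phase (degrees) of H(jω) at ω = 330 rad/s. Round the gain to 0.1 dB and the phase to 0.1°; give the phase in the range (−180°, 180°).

At s = jω = j330:
zero (s+319): 319 + j330 → |·| = √(319²+330²) = √210661 ≈ 458.98, ∠ = arctan(330/319) ≈ 45.97°
pole (s+250): 250 + j330 → |·| = √(250²+330²) = √171400 ≈ 414, ∠ = arctan(330/250) ≈ 52.85°
|H| = 200 · 458.98 / 414 ≈ 221.73
Gain = 20 log₁₀(221.73) ≈ 46.92 dB
∠H = 45.97° − 52.85° = -6.88°

46.9 dB, -6.9°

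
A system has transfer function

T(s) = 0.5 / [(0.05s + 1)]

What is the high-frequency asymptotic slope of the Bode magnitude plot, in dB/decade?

Each pole contributes −20 dB/decade at high frequency; each zero contributes +20 dB/decade.
Net: 0 zero(s) − 1 pole(s) → -20 dB/decade.

-20 dB/decade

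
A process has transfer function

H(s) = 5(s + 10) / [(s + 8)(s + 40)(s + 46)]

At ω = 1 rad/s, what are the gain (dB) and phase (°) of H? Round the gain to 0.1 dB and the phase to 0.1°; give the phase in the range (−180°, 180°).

At s = jω = j1:
zero (s+10): 10 + j1 → |·| = √(10²+1²) = √101 ≈ 10.05, ∠ = arctan(1/10) ≈ 5.71°
pole (s+8): 8 + j1 → |·| = √(8²+1²) = √65 ≈ 8.0623, ∠ = arctan(1/8) ≈ 7.13°
pole (s+40): 40 + j1 → |·| = √(40²+1²) = √1601 ≈ 40.012, ∠ = arctan(1/40) ≈ 1.43°
pole (s+46): 46 + j1 → |·| = √(46²+1²) = √2117 ≈ 46.011, ∠ = arctan(1/46) ≈ 1.25°
|H| = 5 · 10.05 / 14843 ≈ 0.0033854
Gain = 20 log₁₀(0.0033854) ≈ -49.41 dB
∠H = 5.71° − 9.81° = -4.10°

-49.4 dB, -4.1°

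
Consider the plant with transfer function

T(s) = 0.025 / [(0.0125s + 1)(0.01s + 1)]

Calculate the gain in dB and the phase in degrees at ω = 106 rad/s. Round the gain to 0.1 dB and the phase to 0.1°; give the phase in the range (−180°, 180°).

-39.7 dB, -99.6°

At ω = 106 rad/s:
pole (1 + j106·0.0125) = 1 + j1.325 → |·| ≈ 1.66, ∠ ≈ 52.96°
pole (1 + j106·0.01) = 1 + j1.06 → |·| ≈ 1.4573, ∠ ≈ 46.67°
|T| = 0.025 · 1 / (1.66 · 1.4573) ≈ 0.010334
Gain = 20 log₁₀(0.010334) ≈ -39.71 dB
∠T = (0°) − (52.96° + 46.67°) = -99.63°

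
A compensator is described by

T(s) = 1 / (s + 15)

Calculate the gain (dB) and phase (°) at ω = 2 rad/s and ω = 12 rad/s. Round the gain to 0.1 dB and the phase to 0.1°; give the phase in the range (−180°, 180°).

Substitute s = j2:
Numerator: 1 = 1 + j0
Denominator: (j2) + 15 = 15 + j2
|N| = √(1² + 0²) ≈ 1, ∠N ≈ 0.00°
|D| = √(15² + 2²) ≈ 15.133, ∠D ≈ 7.59°
|T| = 1 / 15.133 ≈ 0.066081
Gain = 20 log₁₀(0.066081) ≈ -23.60 dB
∠T = 0.00° − 7.59° = -7.59°

Substitute s = j12:
Numerator: 1 = 1 + j0
Denominator: (j12) + 15 = 15 + j12
|N| = √(1² + 0²) ≈ 1, ∠N ≈ 0.00°
|D| = √(15² + 12²) ≈ 19.209, ∠D ≈ 38.66°
|T| = 1 / 19.209 ≈ 0.052059
Gain = 20 log₁₀(0.052059) ≈ -25.67 dB
∠T = 0.00° − 38.66° = -38.66°

ω = 2: -23.6 dB, -7.6°; ω = 12: -25.7 dB, -38.7°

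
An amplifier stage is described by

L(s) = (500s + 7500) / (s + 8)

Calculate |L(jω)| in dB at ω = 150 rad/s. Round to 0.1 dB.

Substitute s = j150:
Numerator: 500(j150) + 7500 = 7500 + j75000
Denominator: (j150) + 8 = 8 + j150
|N| = √(7500² + 75000²) ≈ 75374, ∠N ≈ 84.29°
|D| = √(8² + 150²) ≈ 150.21, ∠D ≈ 86.95°
|L| = 75374 / 150.21 ≈ 501.79
Gain = 20 log₁₀(501.79) ≈ 54.01 dB

54.0 dB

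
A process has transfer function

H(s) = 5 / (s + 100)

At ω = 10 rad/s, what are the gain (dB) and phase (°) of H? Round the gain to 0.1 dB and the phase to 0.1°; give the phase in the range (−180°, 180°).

At s = jω = j10:
pole (s+100): 100 + j10 → |·| = √(100²+10²) = √10100 ≈ 100.5, ∠ = arctan(10/100) ≈ 5.71°
|H| = 5 / 100.5 ≈ 0.049751
Gain = 20 log₁₀(0.049751) ≈ -26.06 dB
∠H = 0.00° − 5.71° = -5.71°

-26.1 dB, -5.7°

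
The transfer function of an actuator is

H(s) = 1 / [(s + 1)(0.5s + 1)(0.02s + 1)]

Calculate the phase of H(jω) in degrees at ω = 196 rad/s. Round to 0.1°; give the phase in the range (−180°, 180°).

105.2°

At ω = 196 rad/s:
pole (1 + j196·1) = 1 + j196 → |·| ≈ 196, ∠ ≈ 89.71°
pole (1 + j196·0.5) = 1 + j98 → |·| ≈ 98.005, ∠ ≈ 89.42°
pole (1 + j196·0.02) = 1 + j3.92 → |·| ≈ 4.0455, ∠ ≈ 75.69°
∠H = (0°) − (89.71° + 89.42° + 75.69°) = -254.82° ≡ 105.18° (principal value)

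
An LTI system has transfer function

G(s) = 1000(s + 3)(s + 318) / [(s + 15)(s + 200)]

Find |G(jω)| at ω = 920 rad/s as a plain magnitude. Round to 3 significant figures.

At s = jω = j920:
zero (s+3): 3 + j920 → |·| = √(3²+920²) = √846409 ≈ 920, ∠ = arctan(920/3) ≈ 89.81°
zero (s+318): 318 + j920 → |·| = √(318²+920²) = √947524 ≈ 973.41, ∠ = arctan(920/318) ≈ 70.93°
pole (s+15): 15 + j920 → |·| = √(15²+920²) = √846625 ≈ 920.12, ∠ = arctan(920/15) ≈ 89.07°
pole (s+200): 200 + j920 → |·| = √(200²+920²) = √886400 ≈ 941.49, ∠ = arctan(920/200) ≈ 77.74°
|G| = 1000 · 8.9554e+05 / 8.6628e+05 ≈ 1033.8

1.03e+03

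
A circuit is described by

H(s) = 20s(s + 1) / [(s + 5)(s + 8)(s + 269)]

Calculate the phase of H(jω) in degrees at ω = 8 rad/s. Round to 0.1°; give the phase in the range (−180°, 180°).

At s = jω = j8:
zero (s+1): 1 + j8 → |·| = √(1²+8²) = √65 ≈ 8.0623, ∠ = arctan(8/1) ≈ 82.87°
zero at origin: s = j8 → |·| = 8, ∠ = 90.00°
pole (s+5): 5 + j8 → |·| = √(5²+8²) = √89 ≈ 9.434, ∠ = arctan(8/5) ≈ 57.99°
pole (s+8): 8 + j8 → |·| = √(8²+8²) = √128 ≈ 11.314, ∠ = arctan(8/8) ≈ 45.00°
pole (s+269): 269 + j8 → |·| = √(269²+8²) = √72425 ≈ 269.12, ∠ = arctan(8/269) ≈ 1.70°
∠H = 172.87° − 104.69° = 68.18°

68.2°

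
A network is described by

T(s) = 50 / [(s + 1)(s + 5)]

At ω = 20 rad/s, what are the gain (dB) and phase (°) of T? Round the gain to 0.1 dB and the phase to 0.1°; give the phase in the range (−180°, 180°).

At s = jω = j20:
pole (s+1): 1 + j20 → |·| = √(1²+20²) = √401 ≈ 20.025, ∠ = arctan(20/1) ≈ 87.14°
pole (s+5): 5 + j20 → |·| = √(5²+20²) = √425 ≈ 20.616, ∠ = arctan(20/5) ≈ 75.96°
|T| = 50 / 412.84 ≈ 0.12111
Gain = 20 log₁₀(0.12111) ≈ -18.34 dB
∠T = 0.00° − 163.10° = -163.10°

-18.3 dB, -163.1°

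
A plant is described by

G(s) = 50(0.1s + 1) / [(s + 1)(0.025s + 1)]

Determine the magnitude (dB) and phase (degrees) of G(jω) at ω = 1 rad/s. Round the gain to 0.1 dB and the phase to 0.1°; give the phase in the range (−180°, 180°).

At ω = 1 rad/s:
zero (1 + j1·0.1) = 1 + j0.1 → |·| ≈ 1.005, ∠ ≈ 5.71°
pole (1 + j1·1) = 1 + j1 → |·| ≈ 1.4142, ∠ ≈ 45.00°
pole (1 + j1·0.025) = 1 + j0.025 → |·| ≈ 1.0003, ∠ ≈ 1.43°
|G| = 50 · 1.005 / (1.4142 · 1.0003) ≈ 35.522
Gain = 20 log₁₀(35.522) ≈ 31.01 dB
∠G = (5.71°) − (45.00° + 1.43°) = -40.72°

31.0 dB, -40.7°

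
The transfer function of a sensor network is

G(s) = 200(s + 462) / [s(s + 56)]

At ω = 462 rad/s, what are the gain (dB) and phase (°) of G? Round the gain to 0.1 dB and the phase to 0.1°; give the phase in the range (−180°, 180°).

-4.3 dB, -128.1°

At s = jω = j462:
zero (s+462): 462 + j462 → |·| = √(462²+462²) = √426888 ≈ 653.37, ∠ = arctan(462/462) ≈ 45.00°
pole (s+56): 56 + j462 → |·| = √(56²+462²) = √216580 ≈ 465.38, ∠ = arctan(462/56) ≈ 83.09°
pole at origin: |s| = 462, ∠ = 90.00° (in denominator)
|G| = 200 · 653.37 / 2.1501e+05 ≈ 0.60776
Gain = 20 log₁₀(0.60776) ≈ -4.33 dB
∠G = 45.00° − 173.09° = -128.09°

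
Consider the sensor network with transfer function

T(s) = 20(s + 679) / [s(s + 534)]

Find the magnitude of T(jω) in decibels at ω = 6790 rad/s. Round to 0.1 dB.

-50.6 dB

At s = jω = j6790:
zero (s+679): 679 + j6790 → |·| = √(679²+6790²) = √46565141 ≈ 6823.9, ∠ = arctan(6790/679) ≈ 84.29°
pole (s+534): 534 + j6790 → |·| = √(534²+6790²) = √46389256 ≈ 6811, ∠ = arctan(6790/534) ≈ 85.50°
pole at origin: |s| = 6790, ∠ = 90.00° (in denominator)
|T| = 20 · 6823.9 / 4.6247e+07 ≈ 0.0029511
Gain = 20 log₁₀(0.0029511) ≈ -50.60 dB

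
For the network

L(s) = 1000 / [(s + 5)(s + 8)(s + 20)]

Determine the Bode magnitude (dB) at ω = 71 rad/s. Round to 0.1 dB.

At s = jω = j71:
pole (s+5): 5 + j71 → |·| = √(5²+71²) = √5066 ≈ 71.176, ∠ = arctan(71/5) ≈ 85.97°
pole (s+8): 8 + j71 → |·| = √(8²+71²) = √5105 ≈ 71.449, ∠ = arctan(71/8) ≈ 83.57°
pole (s+20): 20 + j71 → |·| = √(20²+71²) = √5441 ≈ 73.763, ∠ = arctan(71/20) ≈ 74.27°
|L| = 1000 / 3.7512e+05 ≈ 0.0026658
Gain = 20 log₁₀(0.0026658) ≈ -51.48 dB

-51.5 dB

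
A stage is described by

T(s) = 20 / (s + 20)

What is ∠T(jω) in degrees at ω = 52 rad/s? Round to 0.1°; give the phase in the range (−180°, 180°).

-69.0°

At s = jω = j52:
pole (s+20): 20 + j52 → |·| = √(20²+52²) = √3104 ≈ 55.714, ∠ = arctan(52/20) ≈ 68.96°
∠T = 0.00° − 68.96° = -68.96°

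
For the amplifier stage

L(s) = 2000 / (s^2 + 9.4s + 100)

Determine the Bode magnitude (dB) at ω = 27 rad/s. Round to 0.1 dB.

9.4 dB

At s = jω = j27:
quadratic: (j27)² + 9.4·j27 + 100 = -629 + j253.8 → |·| ≈ 678.27, ∠ ≈ 158.03°
|L| = 2000 / 678.27 ≈ 2.9487
Gain = 20 log₁₀(2.9487) ≈ 9.39 dB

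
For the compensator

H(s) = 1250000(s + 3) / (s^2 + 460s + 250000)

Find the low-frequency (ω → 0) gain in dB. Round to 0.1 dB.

23.5 dB

H(0) = 1250000·3 / 250000 = 15
20 log₁₀(15) ≈ 23.52 dB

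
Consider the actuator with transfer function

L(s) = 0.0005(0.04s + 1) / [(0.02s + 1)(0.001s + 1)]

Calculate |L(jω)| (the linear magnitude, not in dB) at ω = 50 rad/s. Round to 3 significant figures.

At ω = 50 rad/s:
zero (1 + j50·0.04) = 1 + j2 → |·| ≈ 2.2361, ∠ ≈ 63.43°
pole (1 + j50·0.02) = 1 + j1 → |·| ≈ 1.4142, ∠ ≈ 45.00°
pole (1 + j50·0.001) = 1 + j0.05 → |·| ≈ 1.0012, ∠ ≈ 2.86°
|L| = 0.0005 · 2.2361 / (1.4142 · 1.0012) ≈ 0.00078964

0.000790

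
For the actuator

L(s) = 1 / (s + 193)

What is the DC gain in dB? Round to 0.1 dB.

L(0) = 1 / 193 ≈ 0.0051813
20 log₁₀(0.0051813) ≈ -45.71 dB

-45.7 dB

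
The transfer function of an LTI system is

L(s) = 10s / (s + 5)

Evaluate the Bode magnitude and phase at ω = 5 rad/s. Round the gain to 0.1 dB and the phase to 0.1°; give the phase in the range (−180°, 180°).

At s = jω = j5:
zero at origin: s = j5 → |·| = 5, ∠ = 90.00°
pole (s+5): 5 + j5 → |·| = √(5²+5²) = √50 ≈ 7.0711, ∠ = arctan(5/5) ≈ 45.00°
|L| = 10 · 5 / 7.0711 ≈ 7.071
Gain = 20 log₁₀(7.071) ≈ 16.99 dB
∠L = 90.00° − 45.00° = 45.00°

17.0 dB, 45.0°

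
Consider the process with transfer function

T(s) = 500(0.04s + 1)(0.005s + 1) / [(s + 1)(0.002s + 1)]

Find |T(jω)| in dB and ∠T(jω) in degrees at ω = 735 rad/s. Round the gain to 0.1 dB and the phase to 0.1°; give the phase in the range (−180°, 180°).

At ω = 735 rad/s:
zero (1 + j735·0.04) = 1 + j29.4 → |·| ≈ 29.417, ∠ ≈ 88.05°
zero (1 + j735·0.005) = 1 + j3.675 → |·| ≈ 3.8086, ∠ ≈ 74.78°
pole (1 + j735·1) = 1 + j735 → |·| ≈ 735, ∠ ≈ 89.92°
pole (1 + j735·0.002) = 1 + j1.47 → |·| ≈ 1.7779, ∠ ≈ 55.77°
|T| = 500 · 29.417 · 3.8086 / (735 · 1.7779) ≈ 42.869
Gain = 20 log₁₀(42.869) ≈ 32.64 dB
∠T = (88.05° + 74.78°) − (89.92° + 55.77°) = 17.14°

32.6 dB, 17.1°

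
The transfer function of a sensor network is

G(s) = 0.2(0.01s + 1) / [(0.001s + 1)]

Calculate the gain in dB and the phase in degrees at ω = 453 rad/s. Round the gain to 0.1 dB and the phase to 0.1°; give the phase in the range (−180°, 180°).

-1.5 dB, 53.2°

At ω = 453 rad/s:
zero (1 + j453·0.01) = 1 + j4.53 → |·| ≈ 4.6391, ∠ ≈ 77.55°
pole (1 + j453·0.001) = 1 + j0.453 → |·| ≈ 1.0978, ∠ ≈ 24.37°
|G| = 0.2 · 4.6391 / (1.0978) ≈ 0.84516
Gain = 20 log₁₀(0.84516) ≈ -1.46 dB
∠G = (77.55°) − (24.37°) = 53.18°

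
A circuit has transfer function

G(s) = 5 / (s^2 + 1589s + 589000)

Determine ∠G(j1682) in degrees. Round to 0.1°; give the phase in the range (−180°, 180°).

Substitute s = j1682:
Numerator: 5 = 5 + j0
Denominator: (j1682)^2 + 1589(j1682) + 589000 = -2240124 + j2672698
|N| = √(5² + 0²) ≈ 5, ∠N ≈ 0.00°
|D| = √(2240124² + 2672698²) ≈ 3.4873e+06, ∠D ≈ 129.97°
∠G = 0.00° − 129.97° = -129.97°

-130.0°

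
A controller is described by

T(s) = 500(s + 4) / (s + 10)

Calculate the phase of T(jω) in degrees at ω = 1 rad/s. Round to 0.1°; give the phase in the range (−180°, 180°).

8.3°

At s = jω = j1:
zero (s+4): 4 + j1 → |·| = √(4²+1²) = √17 ≈ 4.1231, ∠ = arctan(1/4) ≈ 14.04°
pole (s+10): 10 + j1 → |·| = √(10²+1²) = √101 ≈ 10.05, ∠ = arctan(1/10) ≈ 5.71°
∠T = 14.04° − 5.71° = 8.33°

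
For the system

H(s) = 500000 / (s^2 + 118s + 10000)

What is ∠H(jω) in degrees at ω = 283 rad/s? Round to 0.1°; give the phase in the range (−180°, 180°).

At s = jω = j283:
quadratic: (j283)² + 118·j283 + 10000 = -70089 + j33394 → |·| ≈ 77638, ∠ ≈ 154.52°
∠H = 0.00° − 154.52° = -154.52°

-154.5°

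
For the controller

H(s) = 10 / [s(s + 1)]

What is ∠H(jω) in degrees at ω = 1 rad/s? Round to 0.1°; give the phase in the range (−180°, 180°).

At s = jω = j1:
pole (s+1): 1 + j1 → |·| = √(1²+1²) = √2 ≈ 1.4142, ∠ = arctan(1/1) ≈ 45.00°
pole at origin: |s| = 1, ∠ = 90.00° (in denominator)
∠H = 0.00° − 135.00° = -135.00°

-135.0°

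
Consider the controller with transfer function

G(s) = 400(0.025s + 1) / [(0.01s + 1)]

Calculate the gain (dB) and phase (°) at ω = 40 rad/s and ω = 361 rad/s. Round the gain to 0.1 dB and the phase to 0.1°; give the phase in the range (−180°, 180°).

ω = 40: 54.4 dB, 23.2°; ω = 361: 59.7 dB, 9.2°

At ω = 40 rad/s:
zero (1 + j40·0.025) = 1 + j1 → |·| ≈ 1.4142, ∠ ≈ 45.00°
pole (1 + j40·0.01) = 1 + j0.4 → |·| ≈ 1.077, ∠ ≈ 21.80°
|G| = 400 · 1.4142 / (1.077) ≈ 525.24
Gain = 20 log₁₀(525.24) ≈ 54.41 dB
∠G = (45.00°) − (21.80°) = 23.20°

At ω = 361 rad/s:
zero (1 + j361·0.025) = 1 + j9.025 → |·| ≈ 9.0802, ∠ ≈ 83.68°
pole (1 + j361·0.01) = 1 + j3.61 → |·| ≈ 3.7459, ∠ ≈ 74.52°
|G| = 400 · 9.0802 / (3.7459) ≈ 969.61
Gain = 20 log₁₀(969.61) ≈ 59.73 dB
∠G = (83.68°) − (74.52°) = 9.16°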